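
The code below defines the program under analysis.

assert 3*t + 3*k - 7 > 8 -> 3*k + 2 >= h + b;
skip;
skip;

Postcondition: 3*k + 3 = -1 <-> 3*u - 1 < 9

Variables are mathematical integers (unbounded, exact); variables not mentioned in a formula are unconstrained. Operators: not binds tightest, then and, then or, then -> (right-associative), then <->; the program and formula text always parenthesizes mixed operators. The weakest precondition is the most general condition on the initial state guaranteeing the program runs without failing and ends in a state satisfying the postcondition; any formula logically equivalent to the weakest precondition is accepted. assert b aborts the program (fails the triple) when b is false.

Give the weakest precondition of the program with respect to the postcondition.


Working backward. After the program, the postcondition 3*k + 3 = -1 <-> 3*u - 1 < 9 must hold; in canonical form it is 3*k = -4 <-> 3*u < 10.
Before skip: 3*k = -4 <-> 3*u < 10
Before skip: 3*k = -4 <-> 3*u < 10
Before assert 3*t + 3*k - 7 > 8 -> 3*k + 2 >= h + b: (3*k + 3*t > 15 -> 3*k >= b + h - 2) and (3*k = -4 <-> 3*u < 10)
Answer: WP = (3*k + 3*t > 15 -> 3*k >= b + h - 2) and (3*k = -4 <-> 3*u < 10)


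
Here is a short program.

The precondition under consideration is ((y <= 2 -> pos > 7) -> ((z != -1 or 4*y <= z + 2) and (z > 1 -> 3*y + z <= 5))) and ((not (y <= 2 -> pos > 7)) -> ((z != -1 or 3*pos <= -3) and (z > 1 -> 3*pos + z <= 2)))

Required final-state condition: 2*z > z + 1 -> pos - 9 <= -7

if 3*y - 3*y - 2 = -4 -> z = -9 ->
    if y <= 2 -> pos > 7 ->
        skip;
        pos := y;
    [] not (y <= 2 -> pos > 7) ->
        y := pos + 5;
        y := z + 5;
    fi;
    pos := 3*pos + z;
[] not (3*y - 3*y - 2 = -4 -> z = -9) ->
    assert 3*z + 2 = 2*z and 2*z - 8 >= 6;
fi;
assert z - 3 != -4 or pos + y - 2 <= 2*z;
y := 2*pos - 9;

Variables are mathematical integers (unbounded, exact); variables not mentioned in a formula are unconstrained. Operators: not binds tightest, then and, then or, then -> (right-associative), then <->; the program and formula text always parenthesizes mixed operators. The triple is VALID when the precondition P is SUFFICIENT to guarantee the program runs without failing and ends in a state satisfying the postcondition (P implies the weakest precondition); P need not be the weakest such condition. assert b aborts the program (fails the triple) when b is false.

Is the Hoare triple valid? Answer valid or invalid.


Working backward. After the program, the postcondition 2*z > z + 1 -> pos - 9 <= -7 must hold; in canonical form it is z > 1 -> pos <= 2.
Before y := 2*pos - 9: z > 1 -> pos <= 2
Before assert z - 3 != -4 or pos + y - 2 <= 2*z: (z != -1 or pos + y <= 2*z + 2) and (z > 1 -> pos <= 2)
Then branch requires ((y <= 2 -> pos > 7) -> ((z != -1 or 4*y <= z + 2) and (z > 1 -> 3*y + z <= 2))) and ((not (y <= 2 -> pos > 7)) -> ((z != -1 or 3*pos <= -3) and (z > 1 -> 3*pos + z <= 2))); else branch requires z = -2 and 2*z >= 14 and (z != -1 or pos + y <= 2*z + 2) and (z > 1 -> pos <= 2).
Before the if: ((y <= 2 -> pos > 7) -> ((z != -1 or 4*y <= z + 2) and (z > 1 -> 3*y + z <= 2))) and ((not (y <= 2 -> pos > 7)) -> ((z != -1 or 3*pos <= -3) and (z > 1 -> 3*pos + z <= 2)))
The weakest precondition is ((y <= 2 -> pos > 7) -> ((z != -1 or 4*y <= z + 2) and (z > 1 -> 3*y + z <= 2))) and ((not (y <= 2 -> pos > 7)) -> ((z != -1 or 3*pos <= -3) and (z > 1 -> 3*pos + z <= 2))).
Check whether ((y <= 2 -> pos > 7) -> ((z != -1 or 4*y <= z + 2) and (z > 1 -> 3*y + z <= 5))) and ((not (y <= 2 -> pos > 7)) -> ((z != -1 or 3*pos <= -3) and (z > 1 -> 3*pos + z <= 2))) implies it.
Countermodel: at the initial state pos = 8, y = 1, z = 2, the precondition holds but the weakest precondition fails.
Answer: invalid


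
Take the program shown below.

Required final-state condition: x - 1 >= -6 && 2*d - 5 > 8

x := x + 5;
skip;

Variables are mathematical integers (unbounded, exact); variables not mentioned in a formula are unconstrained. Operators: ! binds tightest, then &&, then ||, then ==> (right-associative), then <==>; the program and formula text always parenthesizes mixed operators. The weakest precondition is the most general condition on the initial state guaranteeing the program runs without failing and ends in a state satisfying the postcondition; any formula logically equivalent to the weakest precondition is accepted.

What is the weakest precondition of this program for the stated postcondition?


Working backward. After the program, the postcondition x - 1 >= -6 && 2*d - 5 > 8 must hold; in canonical form it is x >= -5 && 2*d > 13.
Before skip: x >= -5 && 2*d > 13
Before x := x + 5: x >= -10 && 2*d > 13
Answer: WP = x >= -10 && 2*d > 13


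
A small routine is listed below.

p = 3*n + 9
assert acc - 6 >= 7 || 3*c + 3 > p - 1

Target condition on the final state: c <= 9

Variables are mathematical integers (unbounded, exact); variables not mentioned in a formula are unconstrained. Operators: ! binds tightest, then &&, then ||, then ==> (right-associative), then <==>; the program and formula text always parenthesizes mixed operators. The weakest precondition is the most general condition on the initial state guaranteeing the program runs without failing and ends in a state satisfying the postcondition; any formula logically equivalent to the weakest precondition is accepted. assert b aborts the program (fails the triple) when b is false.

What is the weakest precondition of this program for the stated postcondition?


Working backward. After the program, c <= 9 must hold.
Before assert acc - 6 >= 7 || 3*c + 3 > p - 1: (acc >= 13 || 3*c > p - 4) && c <= 9
Before p := 3*n + 9: (acc >= 13 || 3*c > 3*n + 5) && c <= 9
Answer: WP = (acc >= 13 || 3*c > 3*n + 5) && c <= 9


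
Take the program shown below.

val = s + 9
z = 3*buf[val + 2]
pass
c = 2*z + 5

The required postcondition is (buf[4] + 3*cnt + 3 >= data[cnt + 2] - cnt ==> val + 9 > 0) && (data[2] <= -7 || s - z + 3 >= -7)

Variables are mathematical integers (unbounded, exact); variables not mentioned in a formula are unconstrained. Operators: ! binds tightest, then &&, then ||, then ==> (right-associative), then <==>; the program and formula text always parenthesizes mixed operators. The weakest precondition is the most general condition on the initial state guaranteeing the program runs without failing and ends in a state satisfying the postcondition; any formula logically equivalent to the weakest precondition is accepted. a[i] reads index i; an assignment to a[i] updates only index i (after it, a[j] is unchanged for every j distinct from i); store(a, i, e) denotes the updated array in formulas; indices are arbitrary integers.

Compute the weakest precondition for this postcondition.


Working backward. After the program, the postcondition (buf[4] + 3*cnt + 3 >= data[cnt + 2] - cnt ==> val + 9 > 0) && (data[2] <= -7 || s - z + 3 >= -7) must hold; in canonical form it is (buf[4] + 4*cnt >= data[cnt + 2] - 3 ==> val > -9) && (data[2] <= -7 || s >= z - 10).
Before c := 2*z + 5: (buf[4] + 4*cnt >= data[cnt + 2] - 3 ==> val > -9) && (data[2] <= -7 || s >= z - 10)
Before skip: (buf[4] + 4*cnt >= data[cnt + 2] - 3 ==> val > -9) && (data[2] <= -7 || s >= z - 10)
Before z := 3*buf[val + 2]: (buf[4] + 4*cnt >= data[cnt + 2] - 3 ==> val > -9) && (data[2] <= -7 || s >= 3*buf[val + 2] - 10)
Before val := s + 9: (buf[4] + 4*cnt >= data[cnt + 2] - 3 ==> s > -18) && (data[2] <= -7 || s >= 3*buf[s + 11] - 10)
Answer: WP = (buf[4] + 4*cnt >= data[cnt + 2] - 3 ==> s > -18) && (data[2] <= -7 || s >= 3*buf[s + 11] - 10)


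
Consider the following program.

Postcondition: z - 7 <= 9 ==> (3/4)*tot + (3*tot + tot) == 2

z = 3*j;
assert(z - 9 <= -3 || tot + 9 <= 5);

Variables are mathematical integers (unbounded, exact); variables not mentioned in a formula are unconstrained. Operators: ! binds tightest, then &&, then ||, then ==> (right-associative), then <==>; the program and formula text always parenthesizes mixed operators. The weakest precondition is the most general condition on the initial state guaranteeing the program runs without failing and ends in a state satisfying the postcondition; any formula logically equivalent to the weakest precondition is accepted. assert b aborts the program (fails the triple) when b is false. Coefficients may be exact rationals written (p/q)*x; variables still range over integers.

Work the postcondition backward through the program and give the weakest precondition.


Working backward. After the program, the postcondition z - 7 <= 9 ==> (3/4)*tot + (3*tot + tot) == 2 must hold; in canonical form it is z <= 16 ==> (19/4)*tot == 2.
Before assert z - 9 <= -3 || tot + 9 <= 5: (z <= 6 || tot <= -4) && (z <= 16 ==> (19/4)*tot == 2)
Before z := 3*j: (3*j <= 6 || tot <= -4) && (3*j <= 16 ==> (19/4)*tot == 2)
Answer: WP = (3*j <= 6 || tot <= -4) && (3*j <= 16 ==> (19/4)*tot == 2)


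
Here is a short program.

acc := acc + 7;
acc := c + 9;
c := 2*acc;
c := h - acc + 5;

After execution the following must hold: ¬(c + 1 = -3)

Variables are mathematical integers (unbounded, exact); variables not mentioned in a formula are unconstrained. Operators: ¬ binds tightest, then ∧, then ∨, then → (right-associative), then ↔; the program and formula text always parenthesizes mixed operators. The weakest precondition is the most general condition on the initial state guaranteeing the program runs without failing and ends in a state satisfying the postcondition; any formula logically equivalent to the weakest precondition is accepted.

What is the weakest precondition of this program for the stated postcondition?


Working backward. After the program, the postcondition ¬(c + 1 = -3) must hold; in canonical form it is ¬(c = -4).
Before c := h - acc + 5: ¬(h = acc - 9)
Before c := 2*acc: ¬(h = acc - 9)
Before acc := c + 9: ¬(h = c)
Before acc := acc + 7: ¬(h = c)
Answer: WP = ¬(h = c)


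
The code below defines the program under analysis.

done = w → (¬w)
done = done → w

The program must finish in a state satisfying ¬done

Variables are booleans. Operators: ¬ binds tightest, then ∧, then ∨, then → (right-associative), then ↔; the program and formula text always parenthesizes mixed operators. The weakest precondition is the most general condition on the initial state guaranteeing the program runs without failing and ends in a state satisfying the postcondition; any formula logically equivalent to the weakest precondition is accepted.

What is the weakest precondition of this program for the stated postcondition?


Working backward. After the program, ¬done must hold.
Before done := done → w: ¬(done → w)
Before done := w → (¬w): ¬((w → (¬w)) → w)
Answer: WP = ¬((w → (¬w)) → w)


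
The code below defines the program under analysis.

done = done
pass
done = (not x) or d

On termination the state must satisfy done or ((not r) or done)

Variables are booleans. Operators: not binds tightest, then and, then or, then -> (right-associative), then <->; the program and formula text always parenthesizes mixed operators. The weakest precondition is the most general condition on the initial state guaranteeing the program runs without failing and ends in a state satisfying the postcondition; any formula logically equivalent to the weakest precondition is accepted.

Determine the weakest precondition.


Working backward. After the program, the postcondition done or ((not r) or done) must hold; in canonical form it is done or (not r).
Before done := (not x) or d: (not x) or d or (not r)
Before skip: (not x) or d or (not r)
Before done := done: (not x) or d or (not r)
Answer: WP = (not x) or d or (not r)


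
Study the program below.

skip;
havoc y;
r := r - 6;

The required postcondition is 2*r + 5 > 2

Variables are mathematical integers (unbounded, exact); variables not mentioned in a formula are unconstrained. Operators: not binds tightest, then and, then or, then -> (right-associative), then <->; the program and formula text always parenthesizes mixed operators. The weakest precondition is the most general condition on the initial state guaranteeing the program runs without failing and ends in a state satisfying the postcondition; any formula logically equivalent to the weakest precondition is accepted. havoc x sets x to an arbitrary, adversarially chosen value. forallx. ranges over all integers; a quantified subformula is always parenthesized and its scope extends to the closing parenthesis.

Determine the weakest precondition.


Working backward. After the program, the postcondition 2*r + 5 > 2 must hold; in canonical form it is 2*r > -3.
Before r := r - 6: 2*r > 9
Before havoc y: 2*r > 9
Before skip: 2*r > 9
Answer: WP = 2*r > 9


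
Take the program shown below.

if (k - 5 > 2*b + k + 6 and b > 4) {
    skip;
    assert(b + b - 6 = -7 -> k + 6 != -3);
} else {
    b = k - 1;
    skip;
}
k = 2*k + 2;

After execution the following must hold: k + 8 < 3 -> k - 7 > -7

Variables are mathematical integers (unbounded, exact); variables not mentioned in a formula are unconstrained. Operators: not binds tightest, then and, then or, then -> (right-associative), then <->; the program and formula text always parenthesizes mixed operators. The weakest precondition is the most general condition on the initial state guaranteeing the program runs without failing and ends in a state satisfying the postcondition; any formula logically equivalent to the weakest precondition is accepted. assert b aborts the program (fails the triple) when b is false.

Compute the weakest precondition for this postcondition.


Working backward. After the program, the postcondition k + 8 < 3 -> k - 7 > -7 must hold; in canonical form it is k < -5 -> k > 0.
Before k := 2*k + 2: 2*k < -7 -> 2*k > -2
Then branch requires (2*b = -1 -> k != -9) and (2*k < -7 -> 2*k > -2); else branch requires 2*k < -7 -> 2*k > -2.
Before the if: ((2*b < -11 and b > 4) -> ((2*b = -1 -> k != -9) and (2*k < -7 -> 2*k > -2))) and ((not (2*b < -11 and b > 4)) -> (2*k < -7 -> 2*k > -2))
Answer: WP = ((2*b < -11 and b > 4) -> ((2*b = -1 -> k != -9) and (2*k < -7 -> 2*k > -2))) and ((not (2*b < -11 and b > 4)) -> (2*k < -7 -> 2*k > -2))


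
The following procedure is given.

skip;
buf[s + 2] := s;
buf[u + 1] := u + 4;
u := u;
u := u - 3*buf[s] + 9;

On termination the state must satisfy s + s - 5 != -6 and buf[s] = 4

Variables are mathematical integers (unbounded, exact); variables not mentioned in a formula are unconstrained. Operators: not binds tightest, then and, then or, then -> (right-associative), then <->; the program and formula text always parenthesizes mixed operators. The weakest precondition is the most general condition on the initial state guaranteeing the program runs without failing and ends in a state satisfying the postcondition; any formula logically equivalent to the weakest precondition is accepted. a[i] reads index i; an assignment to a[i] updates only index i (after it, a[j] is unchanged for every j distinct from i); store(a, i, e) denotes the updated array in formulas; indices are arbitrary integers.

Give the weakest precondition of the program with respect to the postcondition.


Working backward. After the program, the postcondition s + s - 5 != -6 and buf[s] = 4 must hold; in canonical form it is 2*s != -1 and buf[s] = 4.
Before u := u - 3*buf[s] + 9: 2*s != -1 and buf[s] = 4
Before u := u: 2*s != -1 and buf[s] = 4
Before buf[u + 1] := u + 4: 2*s != -1 and store(buf, u + 1, u + 4)[s] = 4
Before buf[s + 2] := s: 2*s != -1 and store(store(buf, s + 2, s), u + 1, u + 4)[s] = 4
Before skip: 2*s != -1 and store(store(buf, s + 2, s), u + 1, u + 4)[s] = 4
Answer: WP = 2*s != -1 and store(store(buf, s + 2, s), u + 1, u + 4)[s] = 4


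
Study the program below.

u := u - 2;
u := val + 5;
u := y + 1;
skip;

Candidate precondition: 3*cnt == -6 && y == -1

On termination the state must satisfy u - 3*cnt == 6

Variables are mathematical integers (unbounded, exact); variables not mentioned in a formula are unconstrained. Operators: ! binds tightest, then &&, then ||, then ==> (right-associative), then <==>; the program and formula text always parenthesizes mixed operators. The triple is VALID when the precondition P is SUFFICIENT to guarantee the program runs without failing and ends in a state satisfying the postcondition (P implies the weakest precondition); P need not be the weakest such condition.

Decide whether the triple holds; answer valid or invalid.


Working backward. After the program, the postcondition u - 3*cnt == 6 must hold; in canonical form it is u == 3*cnt + 6.
Before skip: u == 3*cnt + 6
Before u := y + 1: y == 3*cnt + 5
Before u := val + 5: y == 3*cnt + 5
Before u := u - 2: y == 3*cnt + 5
The weakest precondition is y == 3*cnt + 5.
Check whether 3*cnt == -6 && y == -1 implies it.
Every state satisfying the precondition satisfies the weakest precondition: the implication holds.
Answer: valid


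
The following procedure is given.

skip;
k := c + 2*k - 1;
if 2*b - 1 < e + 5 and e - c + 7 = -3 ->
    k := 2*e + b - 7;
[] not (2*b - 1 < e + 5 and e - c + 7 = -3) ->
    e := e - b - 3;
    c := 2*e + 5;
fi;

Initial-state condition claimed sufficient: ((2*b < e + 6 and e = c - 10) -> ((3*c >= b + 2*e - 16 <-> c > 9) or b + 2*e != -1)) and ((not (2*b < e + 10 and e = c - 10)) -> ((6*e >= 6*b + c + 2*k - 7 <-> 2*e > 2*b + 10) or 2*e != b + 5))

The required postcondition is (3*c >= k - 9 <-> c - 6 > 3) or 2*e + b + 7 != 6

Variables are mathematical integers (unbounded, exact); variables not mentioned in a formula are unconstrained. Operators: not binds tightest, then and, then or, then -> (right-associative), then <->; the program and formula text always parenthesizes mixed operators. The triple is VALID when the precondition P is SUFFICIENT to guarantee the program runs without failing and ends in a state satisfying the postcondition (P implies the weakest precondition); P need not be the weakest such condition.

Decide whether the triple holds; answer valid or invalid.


Working backward. After the program, the postcondition (3*c >= k - 9 <-> c - 6 > 3) or 2*e + b + 7 != 6 must hold; in canonical form it is (3*c >= k - 9 <-> c > 9) or b + 2*e != -1.
Then branch requires (3*c >= b + 2*e - 16 <-> c > 9) or b + 2*e != -1; else branch requires (6*e >= 6*b + k - 6 <-> 2*e > 2*b + 10) or 2*e != b + 5.
Before the if: ((2*b < e + 6 and e = c - 10) -> ((3*c >= b + 2*e - 16 <-> c > 9) or b + 2*e != -1)) and ((not (2*b < e + 6 and e = c - 10)) -> ((6*e >= 6*b + k - 6 <-> 2*e > 2*b + 10) or 2*e != b + 5))
Before k := c + 2*k - 1: ((2*b < e + 6 and e = c - 10) -> ((3*c >= b + 2*e - 16 <-> c > 9) or b + 2*e != -1)) and ((not (2*b < e + 6 and e = c - 10)) -> ((6*e >= 6*b + c + 2*k - 7 <-> 2*e > 2*b + 10) or 2*e != b + 5))
Before skip: ((2*b < e + 6 and e = c - 10) -> ((3*c >= b + 2*e - 16 <-> c > 9) or b + 2*e != -1)) and ((not (2*b < e + 6 and e = c - 10)) -> ((6*e >= 6*b + c + 2*k - 7 <-> 2*e > 2*b + 10) or 2*e != b + 5))
The weakest precondition is ((2*b < e + 6 and e = c - 10) -> ((3*c >= b + 2*e - 16 <-> c > 9) or b + 2*e != -1)) and ((not (2*b < e + 6 and e = c - 10)) -> ((6*e >= 6*b + c + 2*k - 7 <-> 2*e > 2*b + 10) or 2*e != b + 5)).
Check whether ((2*b < e + 6 and e = c - 10) -> ((3*c >= b + 2*e - 16 <-> c > 9) or b + 2*e != -1)) and ((not (2*b < e + 10 and e = c - 10)) -> ((6*e >= 6*b + c + 2*k - 7 <-> 2*e > 2*b + 10) or 2*e != b + 5)) implies it.
Countermodel: at the initial state b = 7, c = 16, e = 6, k = -8, the precondition holds but the weakest precondition fails.
Answer: invalid


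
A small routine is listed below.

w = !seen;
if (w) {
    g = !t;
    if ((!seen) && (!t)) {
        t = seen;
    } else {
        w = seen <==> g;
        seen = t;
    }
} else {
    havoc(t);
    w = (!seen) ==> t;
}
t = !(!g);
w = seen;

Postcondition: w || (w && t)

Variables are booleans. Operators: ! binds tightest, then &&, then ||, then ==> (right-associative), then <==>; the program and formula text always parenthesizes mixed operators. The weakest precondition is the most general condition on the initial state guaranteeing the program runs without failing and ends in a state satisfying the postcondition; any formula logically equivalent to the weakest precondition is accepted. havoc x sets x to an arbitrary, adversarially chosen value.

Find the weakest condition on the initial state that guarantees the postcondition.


Working backward. After the program, w || (w && t) must hold.
Before w := seen: seen || (seen && t)
Before t := !(!g): seen || (seen && g)
Then branch requires (((!seen) && (!t)) ==> (seen || (seen && (!t)))) && ((!((!seen) && (!t))) ==> t); else branch requires seen || (seen && g).
Before the if: (w ==> ((((!seen) && (!t)) ==> (seen || (seen && (!t)))) && ((!((!seen) && (!t))) ==> t))) && ((!w) ==> (seen || (seen && g)))
Before w := !seen: ((!seen) ==> ((((!seen) && (!t)) ==> (seen || (seen && (!t)))) && ((!((!seen) && (!t))) ==> t))) && (seen ==> (seen || (seen && g)))
Answer: WP = ((!seen) ==> ((((!seen) && (!t)) ==> (seen || (seen && (!t)))) && ((!((!seen) && (!t))) ==> t))) && (seen ==> (seen || (seen && g)))


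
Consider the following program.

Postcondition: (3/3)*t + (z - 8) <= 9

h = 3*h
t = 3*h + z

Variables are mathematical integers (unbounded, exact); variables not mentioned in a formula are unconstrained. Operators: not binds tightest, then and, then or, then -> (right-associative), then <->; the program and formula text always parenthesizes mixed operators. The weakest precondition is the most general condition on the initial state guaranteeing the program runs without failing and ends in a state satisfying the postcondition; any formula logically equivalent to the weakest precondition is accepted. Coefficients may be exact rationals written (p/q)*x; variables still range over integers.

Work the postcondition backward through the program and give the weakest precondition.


Working backward. After the program, the postcondition (3/3)*t + (z - 8) <= 9 must hold; in canonical form it is t + z <= 17.
Before t := 3*h + z: 3*h + 2*z <= 17
Before h := 3*h: 9*h + 2*z <= 17
Answer: WP = 9*h + 2*z <= 17


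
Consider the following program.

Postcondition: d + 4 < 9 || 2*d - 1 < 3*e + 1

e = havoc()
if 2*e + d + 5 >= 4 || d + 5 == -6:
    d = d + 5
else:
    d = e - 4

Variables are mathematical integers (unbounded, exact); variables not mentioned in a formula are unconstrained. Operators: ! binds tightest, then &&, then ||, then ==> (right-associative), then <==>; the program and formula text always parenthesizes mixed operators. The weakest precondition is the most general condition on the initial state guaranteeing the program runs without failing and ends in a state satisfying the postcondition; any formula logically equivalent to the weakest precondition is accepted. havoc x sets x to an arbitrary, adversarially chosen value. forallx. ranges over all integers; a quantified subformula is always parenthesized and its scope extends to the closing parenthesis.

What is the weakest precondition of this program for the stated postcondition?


Working backward. After the program, the postcondition d + 4 < 9 || 2*d - 1 < 3*e + 1 must hold; in canonical form it is d < 5 || 2*d < 3*e + 2.
Then branch requires d < 0 || 2*d < 3*e - 8; else branch requires e < 9 || e > -10.
Before the if: ((d + 2*e >= -1 || d == -11) ==> (d < 0 || 2*d < 3*e - 8)) && ((!(d + 2*e >= -1 || d == -11)) ==> (e < 9 || e > -10))
Before havoc e: forall e_1. (((d + 2*e_1 >= -1 || d == -11) ==> (d < 0 || 2*d < 3*e_1 - 8)) && ((!(d + 2*e_1 >= -1 || d == -11)) ==> (e_1 < 9 || e_1 > -10)))
Answer: WP = forall e_1. (((d + 2*e_1 >= -1 || d == -11) ==> (d < 0 || 2*d < 3*e_1 - 8)) && ((!(d + 2*e_1 >= -1 || d == -11)) ==> (e_1 < 9 || e_1 > -10)))


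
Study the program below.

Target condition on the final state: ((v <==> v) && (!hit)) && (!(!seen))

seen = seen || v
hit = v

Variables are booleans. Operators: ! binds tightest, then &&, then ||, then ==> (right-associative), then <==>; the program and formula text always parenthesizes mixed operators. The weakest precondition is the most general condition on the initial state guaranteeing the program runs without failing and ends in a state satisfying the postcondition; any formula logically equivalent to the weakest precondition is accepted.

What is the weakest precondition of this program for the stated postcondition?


Working backward. After the program, the postcondition ((v <==> v) && (!hit)) && (!(!seen)) must hold; in canonical form it is (!hit) && seen.
Before hit := v: (!v) && seen
Before seen := seen || v: (!v) && (seen || v)
Answer: WP = (!v) && (seen || v)


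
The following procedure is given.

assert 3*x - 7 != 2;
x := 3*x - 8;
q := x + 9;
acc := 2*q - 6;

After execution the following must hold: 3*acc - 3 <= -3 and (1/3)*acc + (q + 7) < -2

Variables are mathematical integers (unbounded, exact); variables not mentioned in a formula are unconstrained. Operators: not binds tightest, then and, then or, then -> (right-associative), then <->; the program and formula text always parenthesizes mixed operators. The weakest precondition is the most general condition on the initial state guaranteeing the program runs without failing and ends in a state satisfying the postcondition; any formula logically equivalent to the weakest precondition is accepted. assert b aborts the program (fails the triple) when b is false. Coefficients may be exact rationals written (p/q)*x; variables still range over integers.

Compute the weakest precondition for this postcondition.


Working backward. After the program, the postcondition 3*acc - 3 <= -3 and (1/3)*acc + (q + 7) < -2 must hold; in canonical form it is 3*acc <= 0 and (1/3)*acc + q < -9.
Before acc := 2*q - 6: 6*q <= 18 and (5/3)*q < -7
Before q := x + 9: 6*x <= -36 and (5/3)*x < -22
Before x := 3*x - 8: 18*x <= 12 and 5*x < -26/3
Before assert 3*x - 7 != 2: 3*x != 9 and 18*x <= 12 and 5*x < -26/3
Answer: WP = 3*x != 9 and 18*x <= 12 and 5*x < -26/3


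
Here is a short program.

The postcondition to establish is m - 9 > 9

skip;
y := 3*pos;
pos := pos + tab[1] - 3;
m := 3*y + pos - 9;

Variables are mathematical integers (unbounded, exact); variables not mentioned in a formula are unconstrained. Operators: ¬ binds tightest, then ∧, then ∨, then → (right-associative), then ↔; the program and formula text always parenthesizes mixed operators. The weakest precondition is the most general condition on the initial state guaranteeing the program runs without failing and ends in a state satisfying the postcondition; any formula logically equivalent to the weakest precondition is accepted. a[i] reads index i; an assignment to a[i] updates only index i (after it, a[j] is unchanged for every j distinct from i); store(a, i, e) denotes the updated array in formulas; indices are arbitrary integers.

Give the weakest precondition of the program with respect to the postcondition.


Working backward. After the program, the postcondition m - 9 > 9 must hold; in canonical form it is m > 18.
Before m := 3*y + pos - 9: pos + 3*y > 27
Before pos := pos + tab[1] - 3: tab[1] + pos + 3*y > 30
Before y := 3*pos: tab[1] + 10*pos > 30
Before skip: tab[1] + 10*pos > 30
Answer: WP = tab[1] + 10*pos > 30


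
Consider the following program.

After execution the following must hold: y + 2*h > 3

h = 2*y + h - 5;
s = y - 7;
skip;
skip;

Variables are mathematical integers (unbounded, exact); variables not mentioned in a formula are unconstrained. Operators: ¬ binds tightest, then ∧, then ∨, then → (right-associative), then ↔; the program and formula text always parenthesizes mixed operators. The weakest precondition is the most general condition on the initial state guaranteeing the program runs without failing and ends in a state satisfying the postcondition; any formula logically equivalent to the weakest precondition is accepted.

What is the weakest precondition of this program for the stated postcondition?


Working backward. After the program, the postcondition y + 2*h > 3 must hold; in canonical form it is 2*h + y > 3.
Before skip: 2*h + y > 3
Before skip: 2*h + y > 3
Before s := y - 7: 2*h + y > 3
Before h := 2*y + h - 5: 2*h + 5*y > 13
Answer: WP = 2*h + 5*y > 13


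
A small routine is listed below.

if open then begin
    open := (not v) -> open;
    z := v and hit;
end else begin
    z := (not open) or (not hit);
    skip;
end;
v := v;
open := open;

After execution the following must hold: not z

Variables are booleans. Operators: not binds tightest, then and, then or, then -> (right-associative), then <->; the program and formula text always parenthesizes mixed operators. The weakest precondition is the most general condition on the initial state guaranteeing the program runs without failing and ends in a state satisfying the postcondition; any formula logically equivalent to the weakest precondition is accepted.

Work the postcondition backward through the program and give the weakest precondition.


Working backward. After the program, not z must hold.
Before open := open: not z
Before v := v: not z
Then branch requires not (v and hit); else branch requires not ((not open) or (not hit)).
Before the if: (open -> (not (v and hit))) and ((not open) -> (not ((not open) or (not hit))))
Answer: WP = (open -> (not (v and hit))) and ((not open) -> (not ((not open) or (not hit))))


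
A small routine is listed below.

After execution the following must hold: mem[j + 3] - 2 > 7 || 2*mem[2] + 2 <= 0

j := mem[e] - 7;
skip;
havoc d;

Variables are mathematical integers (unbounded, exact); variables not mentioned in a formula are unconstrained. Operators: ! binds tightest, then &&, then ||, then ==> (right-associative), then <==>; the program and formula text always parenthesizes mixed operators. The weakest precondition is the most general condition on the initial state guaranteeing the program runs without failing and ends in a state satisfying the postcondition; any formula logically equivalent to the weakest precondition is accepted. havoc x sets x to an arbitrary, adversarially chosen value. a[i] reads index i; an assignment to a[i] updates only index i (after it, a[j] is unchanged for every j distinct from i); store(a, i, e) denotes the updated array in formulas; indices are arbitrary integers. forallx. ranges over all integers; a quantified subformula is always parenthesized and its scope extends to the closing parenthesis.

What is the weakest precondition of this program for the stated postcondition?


Working backward. After the program, the postcondition mem[j + 3] - 2 > 7 || 2*mem[2] + 2 <= 0 must hold; in canonical form it is mem[j + 3] > 9 || 2*mem[2] <= -2.
Before havoc d: mem[j + 3] > 9 || 2*mem[2] <= -2
Before skip: mem[j + 3] > 9 || 2*mem[2] <= -2
Before j := mem[e] - 7: mem[mem[e] - 4] > 9 || 2*mem[2] <= -2
Answer: WP = mem[mem[e] - 4] > 9 || 2*mem[2] <= -2


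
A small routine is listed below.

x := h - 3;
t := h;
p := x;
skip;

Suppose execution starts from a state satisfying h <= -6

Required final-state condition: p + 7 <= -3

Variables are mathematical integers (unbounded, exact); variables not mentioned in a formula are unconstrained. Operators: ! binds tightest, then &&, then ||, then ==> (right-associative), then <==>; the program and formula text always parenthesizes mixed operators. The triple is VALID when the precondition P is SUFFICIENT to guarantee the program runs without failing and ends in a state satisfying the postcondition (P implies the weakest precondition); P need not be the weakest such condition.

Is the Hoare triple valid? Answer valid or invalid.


Working backward. After the program, the postcondition p + 7 <= -3 must hold; in canonical form it is p <= -10.
Before skip: p <= -10
Before p := x: x <= -10
Before t := h: x <= -10
Before x := h - 3: h <= -7
The weakest precondition is h <= -7.
Check whether h <= -6 implies it.
Countermodel: at the initial state h = -6, the precondition holds but the weakest precondition fails.
Answer: invalid


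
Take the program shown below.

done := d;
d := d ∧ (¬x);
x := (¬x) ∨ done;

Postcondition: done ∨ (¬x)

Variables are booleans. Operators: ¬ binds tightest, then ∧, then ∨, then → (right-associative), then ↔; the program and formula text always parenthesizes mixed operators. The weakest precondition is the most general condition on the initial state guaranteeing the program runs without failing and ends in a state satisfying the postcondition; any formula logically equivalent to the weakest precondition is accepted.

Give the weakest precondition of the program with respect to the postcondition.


Working backward. After the program, done ∨ (¬x) must hold.
Before x := (¬x) ∨ done: done ∨ (¬((¬x) ∨ done))
Before d := d ∧ (¬x): done ∨ (¬((¬x) ∨ done))
Before done := d: d ∨ (¬((¬x) ∨ d))
Answer: WP = d ∨ (¬((¬x) ∨ d))


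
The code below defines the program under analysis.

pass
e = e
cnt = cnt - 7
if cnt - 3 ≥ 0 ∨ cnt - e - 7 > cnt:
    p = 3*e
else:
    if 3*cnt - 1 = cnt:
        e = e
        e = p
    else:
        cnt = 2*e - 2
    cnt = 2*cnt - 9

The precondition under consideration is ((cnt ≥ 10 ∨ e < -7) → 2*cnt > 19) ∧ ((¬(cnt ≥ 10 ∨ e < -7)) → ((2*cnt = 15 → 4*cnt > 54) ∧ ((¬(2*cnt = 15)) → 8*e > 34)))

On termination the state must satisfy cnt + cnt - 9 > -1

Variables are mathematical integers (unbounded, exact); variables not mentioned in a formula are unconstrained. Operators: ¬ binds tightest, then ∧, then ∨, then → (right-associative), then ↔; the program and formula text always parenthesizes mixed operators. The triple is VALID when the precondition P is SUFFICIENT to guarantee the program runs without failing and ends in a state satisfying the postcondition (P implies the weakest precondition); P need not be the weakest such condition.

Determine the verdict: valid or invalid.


Working backward. After the program, the postcondition cnt + cnt - 9 > -1 must hold; in canonical form it is 2*cnt > 8.
Then branch requires 2*cnt > 8; else branch requires (2*cnt = 1 → 4*cnt > 26) ∧ ((¬(2*cnt = 1)) → 8*e > 34).
Before the if: ((cnt ≥ 3 ∨ e < -7) → 2*cnt > 8) ∧ ((¬(cnt ≥ 3 ∨ e < -7)) → ((2*cnt = 1 → 4*cnt > 26) ∧ ((¬(2*cnt = 1)) → 8*e > 34)))
Before cnt := cnt - 7: ((cnt ≥ 10 ∨ e < -7) → 2*cnt > 22) ∧ ((¬(cnt ≥ 10 ∨ e < -7)) → ((2*cnt = 15 → 4*cnt > 54) ∧ ((¬(2*cnt = 15)) → 8*e > 34)))
Before e := e: ((cnt ≥ 10 ∨ e < -7) → 2*cnt > 22) ∧ ((¬(cnt ≥ 10 ∨ e < -7)) → ((2*cnt = 15 → 4*cnt > 54) ∧ ((¬(2*cnt = 15)) → 8*e > 34)))
Before skip: ((cnt ≥ 10 ∨ e < -7) → 2*cnt > 22) ∧ ((¬(cnt ≥ 10 ∨ e < -7)) → ((2*cnt = 15 → 4*cnt > 54) ∧ ((¬(2*cnt = 15)) → 8*e > 34)))
The weakest precondition is ((cnt ≥ 10 ∨ e < -7) → 2*cnt > 22) ∧ ((¬(cnt ≥ 10 ∨ e < -7)) → ((2*cnt = 15 → 4*cnt > 54) ∧ ((¬(2*cnt = 15)) → 8*e > 34))).
Check whether ((cnt ≥ 10 ∨ e < -7) → 2*cnt > 19) ∧ ((¬(cnt ≥ 10 ∨ e < -7)) → ((2*cnt = 15 → 4*cnt > 54) ∧ ((¬(2*cnt = 15)) → 8*e > 34))) implies it.
Countermodel: at the initial state cnt = 10, e = 0, the precondition holds but the weakest precondition fails.
Answer: invalid


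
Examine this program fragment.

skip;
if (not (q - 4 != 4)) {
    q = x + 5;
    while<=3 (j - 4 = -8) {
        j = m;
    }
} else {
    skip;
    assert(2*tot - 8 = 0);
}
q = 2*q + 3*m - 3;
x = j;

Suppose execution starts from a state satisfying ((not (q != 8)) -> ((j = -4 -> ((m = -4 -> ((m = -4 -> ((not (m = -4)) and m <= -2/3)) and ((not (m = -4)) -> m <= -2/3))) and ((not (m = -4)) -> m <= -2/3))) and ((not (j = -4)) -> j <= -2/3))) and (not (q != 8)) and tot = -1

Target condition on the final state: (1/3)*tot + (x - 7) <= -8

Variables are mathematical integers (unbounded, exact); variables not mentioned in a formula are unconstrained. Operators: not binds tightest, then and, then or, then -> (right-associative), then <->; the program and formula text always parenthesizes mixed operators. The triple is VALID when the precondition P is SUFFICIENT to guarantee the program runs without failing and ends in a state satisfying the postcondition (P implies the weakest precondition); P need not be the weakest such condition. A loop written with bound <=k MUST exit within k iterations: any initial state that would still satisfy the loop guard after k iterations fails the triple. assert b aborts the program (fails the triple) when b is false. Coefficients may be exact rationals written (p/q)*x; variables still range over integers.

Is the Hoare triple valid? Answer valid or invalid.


Working backward. After the program, the postcondition (1/3)*tot + (x - 7) <= -8 must hold; in canonical form it is (1/3)*tot + x <= -1.
Before x := j: j + (1/3)*tot <= -1
Before q := 2*q + 3*m - 3: j + (1/3)*tot <= -1
Then branch requires (j = -4 -> ((m = -4 -> ((m = -4 -> ((not (m = -4)) and m + (1/3)*tot <= -1)) and ((not (m = -4)) -> m + (1/3)*tot <= -1))) and ((not (m = -4)) -> m + (1/3)*tot <= -1))) and ((not (j = -4)) -> j + (1/3)*tot <= -1); else branch requires 2*tot = 8 and j + (1/3)*tot <= -1.
Before the if: ((not (q != 8)) -> ((j = -4 -> ((m = -4 -> ((m = -4 -> ((not (m = -4)) and m + (1/3)*tot <= -1)) and ((not (m = -4)) -> m + (1/3)*tot <= -1))) and ((not (m = -4)) -> m + (1/3)*tot <= -1))) and ((not (j = -4)) -> j + (1/3)*tot <= -1))) and (q != 8 -> (2*tot = 8 and j + (1/3)*tot <= -1))
Before skip: ((not (q != 8)) -> ((j = -4 -> ((m = -4 -> ((m = -4 -> ((not (m = -4)) and m + (1/3)*tot <= -1)) and ((not (m = -4)) -> m + (1/3)*tot <= -1))) and ((not (m = -4)) -> m + (1/3)*tot <= -1))) and ((not (j = -4)) -> j + (1/3)*tot <= -1))) and (q != 8 -> (2*tot = 8 and j + (1/3)*tot <= -1))
The weakest precondition is ((not (q != 8)) -> ((j = -4 -> ((m = -4 -> ((m = -4 -> ((not (m = -4)) and m + (1/3)*tot <= -1)) and ((not (m = -4)) -> m + (1/3)*tot <= -1))) and ((not (m = -4)) -> m + (1/3)*tot <= -1))) and ((not (j = -4)) -> j + (1/3)*tot <= -1))) and (q != 8 -> (2*tot = 8 and j + (1/3)*tot <= -1)).
Check whether ((not (q != 8)) -> ((j = -4 -> ((m = -4 -> ((m = -4 -> ((not (m = -4)) and m <= -2/3)) and ((not (m = -4)) -> m <= -2/3))) and ((not (m = -4)) -> m <= -2/3))) and ((not (j = -4)) -> j <= -2/3))) and (not (q != 8)) and tot = -1 implies it.
Every state satisfying the precondition satisfies the weakest precondition: the implication holds.
Answer: valid


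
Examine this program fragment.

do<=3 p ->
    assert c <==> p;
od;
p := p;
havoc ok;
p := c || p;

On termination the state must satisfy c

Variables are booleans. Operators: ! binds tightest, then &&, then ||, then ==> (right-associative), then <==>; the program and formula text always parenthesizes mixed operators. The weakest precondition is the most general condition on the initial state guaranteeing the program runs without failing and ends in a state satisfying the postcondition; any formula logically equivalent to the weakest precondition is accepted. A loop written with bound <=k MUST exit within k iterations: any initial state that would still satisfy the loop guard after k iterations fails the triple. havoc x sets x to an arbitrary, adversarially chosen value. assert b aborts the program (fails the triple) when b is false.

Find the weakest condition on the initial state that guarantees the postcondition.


Working backward. After the program, c must hold.
Before p := c || p: c
Before havoc ok: c
Before p := p: c
Before the loop (bound <=3), unroll the exhaustion recursion (WP_0 = exit-now case; WP_j = one more guarded iteration, up to j = 3):
  WP_0: (!p) && c
  WP_1: (p ==> ((c <==> p) && (!p) && c)) && ((!p) ==> c)
  WP_2: (p ==> ((c <==> p) && (p ==> ((c <==> p) && (!p) && c)) && ((!p) ==> c))) && ((!p) ==> c)
  WP_3: (p ==> ((c <==> p) && (p ==> ((c <==> p) && (p ==> ((c <==> p) && (!p) && c)) && ((!p) ==> c))) && ((!p) ==> c))) && ((!p) ==> c)
So before the loop: (p ==> ((c <==> p) && (p ==> ((c <==> p) && (p ==> ((c <==> p) && (!p) && c)) && ((!p) ==> c))) && ((!p) ==> c))) && ((!p) ==> c)
Answer: WP = (p ==> ((c <==> p) && (p ==> ((c <==> p) && (p ==> ((c <==> p) && (!p) && c)) && ((!p) ==> c))) && ((!p) ==> c))) && ((!p) ==> c)


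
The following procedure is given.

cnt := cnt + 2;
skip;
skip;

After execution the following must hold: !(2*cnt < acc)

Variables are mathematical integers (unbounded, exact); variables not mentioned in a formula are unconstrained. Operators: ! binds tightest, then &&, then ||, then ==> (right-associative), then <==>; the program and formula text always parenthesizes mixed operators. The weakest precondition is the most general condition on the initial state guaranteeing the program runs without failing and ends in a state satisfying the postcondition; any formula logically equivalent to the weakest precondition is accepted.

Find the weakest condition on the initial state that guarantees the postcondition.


Working backward. After the program, !(2*cnt < acc) must hold.
Before skip: !(2*cnt < acc)
Before skip: !(2*cnt < acc)
Before cnt := cnt + 2: !(2*cnt < acc - 4)
Answer: WP = !(2*cnt < acc - 4)
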